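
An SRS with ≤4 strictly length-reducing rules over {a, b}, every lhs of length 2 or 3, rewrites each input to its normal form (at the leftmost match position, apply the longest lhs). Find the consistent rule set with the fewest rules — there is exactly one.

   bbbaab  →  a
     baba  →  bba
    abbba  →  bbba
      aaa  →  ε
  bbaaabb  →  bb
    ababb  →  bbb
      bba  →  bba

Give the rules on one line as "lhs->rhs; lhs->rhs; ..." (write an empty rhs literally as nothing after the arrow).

aaa->; aab->a; ab->b; baa->aa

  | bbbaab => bbaab => baab => aab => a
  | baba => bba
  | abbba => bbba
  | aaa => ε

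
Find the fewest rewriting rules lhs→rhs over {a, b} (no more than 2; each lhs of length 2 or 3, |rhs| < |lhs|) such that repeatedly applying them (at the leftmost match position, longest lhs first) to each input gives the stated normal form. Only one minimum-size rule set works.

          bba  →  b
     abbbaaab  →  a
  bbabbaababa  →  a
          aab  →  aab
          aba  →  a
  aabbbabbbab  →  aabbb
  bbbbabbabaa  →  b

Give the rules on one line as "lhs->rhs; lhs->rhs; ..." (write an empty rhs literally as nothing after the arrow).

  | bba => b
  | abbbaaab => abbaab => abab => a
  | bbabbaababa => bbaababa => bababa => aba => a
  | aab

ba->; bab->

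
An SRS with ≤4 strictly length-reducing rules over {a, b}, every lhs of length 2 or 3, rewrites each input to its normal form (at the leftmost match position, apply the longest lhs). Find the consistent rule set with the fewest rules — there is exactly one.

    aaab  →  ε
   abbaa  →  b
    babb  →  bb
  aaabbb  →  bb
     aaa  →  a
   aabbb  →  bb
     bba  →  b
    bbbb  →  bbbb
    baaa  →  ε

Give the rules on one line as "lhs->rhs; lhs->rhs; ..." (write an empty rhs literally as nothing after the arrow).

aa->a; ab->; ba->; baa->b

  | aaab => aab => ab => ε
  | abbaa => baa => b
  | babb => bb
  | aaabbb => aabbb => abbb => bb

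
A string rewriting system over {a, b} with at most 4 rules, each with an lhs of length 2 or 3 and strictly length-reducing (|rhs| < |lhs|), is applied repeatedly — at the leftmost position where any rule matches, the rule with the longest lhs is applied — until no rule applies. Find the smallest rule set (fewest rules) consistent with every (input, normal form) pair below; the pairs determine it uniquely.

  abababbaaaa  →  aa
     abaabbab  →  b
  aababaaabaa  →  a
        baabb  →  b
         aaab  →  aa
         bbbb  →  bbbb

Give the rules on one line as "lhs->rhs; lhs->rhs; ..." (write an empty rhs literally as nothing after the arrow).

ab->; aba->ba; ba->

  | abababbaaaa => bababbaaaa => babbaaaa => bbaaaa => baaa => aa
  | abaabbab => baabbab => abbab => bab => b
  | aababaaabaa => ababaaabaa => babaaabaa => baaabaa => aabaa => abaa => baa => a
  | baabb => abb => b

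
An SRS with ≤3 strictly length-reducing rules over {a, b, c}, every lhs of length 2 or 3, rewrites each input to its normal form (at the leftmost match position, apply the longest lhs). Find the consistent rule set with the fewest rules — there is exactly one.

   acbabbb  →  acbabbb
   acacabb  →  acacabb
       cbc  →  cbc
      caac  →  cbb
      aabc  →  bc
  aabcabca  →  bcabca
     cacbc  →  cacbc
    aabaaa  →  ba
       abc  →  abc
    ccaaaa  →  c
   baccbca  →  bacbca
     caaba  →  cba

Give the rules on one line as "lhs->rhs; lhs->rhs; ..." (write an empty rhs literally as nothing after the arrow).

aa->; aac->bb; cc->c

  | acbabbb
  | acacabb
  | cbc
  | caac => cbb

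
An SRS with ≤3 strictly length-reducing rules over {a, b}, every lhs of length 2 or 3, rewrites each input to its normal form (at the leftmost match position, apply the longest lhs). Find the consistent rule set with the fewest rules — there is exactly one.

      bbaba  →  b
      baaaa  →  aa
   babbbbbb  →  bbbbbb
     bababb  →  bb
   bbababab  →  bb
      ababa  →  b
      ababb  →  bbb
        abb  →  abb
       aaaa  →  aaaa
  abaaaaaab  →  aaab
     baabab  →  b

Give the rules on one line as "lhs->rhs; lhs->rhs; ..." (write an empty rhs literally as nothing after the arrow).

aba->b; ba->; baa->

  | bbaba => bba => b
  | baaaa => aa
  | babbbbbb => bbbbbb
  | bababb => babb => bb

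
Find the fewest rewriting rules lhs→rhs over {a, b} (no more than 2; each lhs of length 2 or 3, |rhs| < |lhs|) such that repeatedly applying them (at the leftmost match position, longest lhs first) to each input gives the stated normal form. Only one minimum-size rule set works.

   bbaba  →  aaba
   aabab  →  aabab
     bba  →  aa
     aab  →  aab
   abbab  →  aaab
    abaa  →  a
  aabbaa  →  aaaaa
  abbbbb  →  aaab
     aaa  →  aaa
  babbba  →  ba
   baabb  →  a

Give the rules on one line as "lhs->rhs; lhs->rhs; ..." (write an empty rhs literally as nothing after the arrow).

baa->; bb->a

  | bbaba => aaba
  | aabab
  | bba => aa
  | aab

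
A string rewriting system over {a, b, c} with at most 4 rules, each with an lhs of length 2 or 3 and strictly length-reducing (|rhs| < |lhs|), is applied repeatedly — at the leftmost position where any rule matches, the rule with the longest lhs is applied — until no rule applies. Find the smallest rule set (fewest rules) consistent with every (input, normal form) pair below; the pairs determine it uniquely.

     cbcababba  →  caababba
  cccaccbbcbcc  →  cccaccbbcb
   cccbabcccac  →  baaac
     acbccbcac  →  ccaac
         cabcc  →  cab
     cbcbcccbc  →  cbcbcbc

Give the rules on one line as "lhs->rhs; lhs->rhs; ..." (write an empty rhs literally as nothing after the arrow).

acb->; bca->aa; bcc->b; cba->ba

  | cbcababba => caababba
  | cccaccbbcbcc => cccaccbbcb
  | cccbabcccac => ccbabcccac => cbabcccac => babcccac => babcac => baaac
  | acbccbcac => ccbcac => ccaac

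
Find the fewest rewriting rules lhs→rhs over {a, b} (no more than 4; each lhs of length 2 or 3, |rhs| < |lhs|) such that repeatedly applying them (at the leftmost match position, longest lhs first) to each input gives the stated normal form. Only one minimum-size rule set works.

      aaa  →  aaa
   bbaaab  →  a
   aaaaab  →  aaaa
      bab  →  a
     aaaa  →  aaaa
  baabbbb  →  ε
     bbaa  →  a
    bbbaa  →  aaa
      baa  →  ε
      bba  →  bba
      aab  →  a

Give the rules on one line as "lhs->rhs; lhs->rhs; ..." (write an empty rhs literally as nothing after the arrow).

  | aaa
  | bbaaab => babab => aab => a
  | aaaaab => aaaa
  | bab => a

ab->; baa->ab; bab->a; bbb->a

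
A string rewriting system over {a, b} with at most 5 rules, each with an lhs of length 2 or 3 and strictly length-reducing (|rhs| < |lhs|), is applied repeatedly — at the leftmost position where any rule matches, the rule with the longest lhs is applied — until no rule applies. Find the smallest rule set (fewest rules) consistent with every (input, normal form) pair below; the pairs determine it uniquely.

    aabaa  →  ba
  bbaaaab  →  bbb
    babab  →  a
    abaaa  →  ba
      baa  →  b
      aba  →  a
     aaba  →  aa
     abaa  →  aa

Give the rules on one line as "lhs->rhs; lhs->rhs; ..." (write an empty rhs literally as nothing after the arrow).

  | aabaa => aaa => ba
  | bbaaaab => bbaab => bbb
  | babab => aab => a
  | abaaa => aaa => ba

aaa->ba; ab->; baa->b; bab->a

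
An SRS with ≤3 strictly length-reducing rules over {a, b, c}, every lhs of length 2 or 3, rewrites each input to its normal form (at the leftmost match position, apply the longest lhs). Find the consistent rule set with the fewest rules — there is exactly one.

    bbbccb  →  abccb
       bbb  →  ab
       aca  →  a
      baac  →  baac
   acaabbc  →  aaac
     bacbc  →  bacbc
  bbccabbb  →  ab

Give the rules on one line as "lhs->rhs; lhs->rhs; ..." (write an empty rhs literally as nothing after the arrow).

bb->a; ca->

  | bbbccb => abccb
  | bbb => ab
  | aca => a
  | baac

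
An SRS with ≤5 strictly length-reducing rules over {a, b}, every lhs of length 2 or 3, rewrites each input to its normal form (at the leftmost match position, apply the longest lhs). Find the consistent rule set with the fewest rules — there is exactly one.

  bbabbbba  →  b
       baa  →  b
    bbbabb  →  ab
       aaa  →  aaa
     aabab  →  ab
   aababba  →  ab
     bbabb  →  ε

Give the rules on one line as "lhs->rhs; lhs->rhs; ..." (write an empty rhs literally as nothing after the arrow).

  | bbabbbba => babbbba => bbbbba => bba => ba => b
  | baa => ba => b
  | bbbabb => abb => ab
  | aaa

aab->; ba->b; bb->b; bbb->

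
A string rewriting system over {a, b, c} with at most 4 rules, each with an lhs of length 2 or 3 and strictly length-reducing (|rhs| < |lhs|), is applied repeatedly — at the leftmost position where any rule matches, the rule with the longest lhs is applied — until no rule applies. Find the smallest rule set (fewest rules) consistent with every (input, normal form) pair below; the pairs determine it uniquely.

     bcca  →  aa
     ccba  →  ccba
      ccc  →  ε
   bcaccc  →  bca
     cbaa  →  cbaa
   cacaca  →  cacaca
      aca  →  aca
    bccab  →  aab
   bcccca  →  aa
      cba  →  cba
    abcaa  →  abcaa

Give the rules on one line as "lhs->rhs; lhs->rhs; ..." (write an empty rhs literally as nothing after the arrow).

  | bcca => aa
  | ccba
  | ccc => ε
  | bcaccc => bca

bcc->a; cca->a; ccc->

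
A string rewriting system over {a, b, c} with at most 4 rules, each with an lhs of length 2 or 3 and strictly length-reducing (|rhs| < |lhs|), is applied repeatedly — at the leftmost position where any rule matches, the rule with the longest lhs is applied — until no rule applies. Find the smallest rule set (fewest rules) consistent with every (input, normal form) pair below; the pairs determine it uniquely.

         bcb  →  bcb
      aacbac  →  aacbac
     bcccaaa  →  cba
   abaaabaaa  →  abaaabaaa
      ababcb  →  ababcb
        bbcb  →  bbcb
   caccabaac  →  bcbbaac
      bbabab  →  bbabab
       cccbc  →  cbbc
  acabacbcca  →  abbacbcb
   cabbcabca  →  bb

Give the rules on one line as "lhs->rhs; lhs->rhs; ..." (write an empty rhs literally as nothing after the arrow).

bbb->cc; ca->b; ccb->bb

  | bcb
  | aacbac
  | bcccaaa => bccbaa => bbbaa => ccaa => cba
  | abaaabaaa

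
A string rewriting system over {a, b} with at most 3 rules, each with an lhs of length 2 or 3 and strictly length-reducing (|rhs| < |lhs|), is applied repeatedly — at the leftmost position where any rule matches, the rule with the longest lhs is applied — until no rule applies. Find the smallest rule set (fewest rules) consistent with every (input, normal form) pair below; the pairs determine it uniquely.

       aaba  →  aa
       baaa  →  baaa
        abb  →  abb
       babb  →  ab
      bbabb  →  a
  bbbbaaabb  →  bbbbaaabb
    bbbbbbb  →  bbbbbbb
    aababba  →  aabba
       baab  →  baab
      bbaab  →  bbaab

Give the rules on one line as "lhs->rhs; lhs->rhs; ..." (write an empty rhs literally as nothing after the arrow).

aba->a; bab->a

  | aaba => aa
  | baaa
  | abb
  | babb => ab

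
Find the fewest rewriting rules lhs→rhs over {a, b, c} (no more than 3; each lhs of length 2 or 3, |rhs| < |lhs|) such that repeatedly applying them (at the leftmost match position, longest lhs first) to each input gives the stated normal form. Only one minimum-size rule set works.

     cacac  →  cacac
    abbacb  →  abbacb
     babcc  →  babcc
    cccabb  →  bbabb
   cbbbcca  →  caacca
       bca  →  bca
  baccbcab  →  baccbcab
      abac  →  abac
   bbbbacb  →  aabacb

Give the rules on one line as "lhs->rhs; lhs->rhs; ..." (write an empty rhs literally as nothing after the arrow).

  | cacac
  | abbacb
  | babcc
  | cccabb => bbabb

bbb->aa; ccc->bb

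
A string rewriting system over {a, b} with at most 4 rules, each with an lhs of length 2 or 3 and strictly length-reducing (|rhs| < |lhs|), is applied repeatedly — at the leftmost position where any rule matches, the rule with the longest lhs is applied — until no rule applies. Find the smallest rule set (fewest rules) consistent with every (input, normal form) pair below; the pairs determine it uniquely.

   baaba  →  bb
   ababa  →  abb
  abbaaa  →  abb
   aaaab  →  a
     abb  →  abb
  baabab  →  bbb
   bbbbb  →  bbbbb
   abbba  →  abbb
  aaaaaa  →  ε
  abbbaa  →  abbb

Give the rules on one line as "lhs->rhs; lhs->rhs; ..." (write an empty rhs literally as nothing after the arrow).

  | baaba => baba => bba => bb
  | ababa => abba => abb
  | abbaaa => abbaa => abba => abb
  | aaaab => aab => a

aa->; aab->a; ba->b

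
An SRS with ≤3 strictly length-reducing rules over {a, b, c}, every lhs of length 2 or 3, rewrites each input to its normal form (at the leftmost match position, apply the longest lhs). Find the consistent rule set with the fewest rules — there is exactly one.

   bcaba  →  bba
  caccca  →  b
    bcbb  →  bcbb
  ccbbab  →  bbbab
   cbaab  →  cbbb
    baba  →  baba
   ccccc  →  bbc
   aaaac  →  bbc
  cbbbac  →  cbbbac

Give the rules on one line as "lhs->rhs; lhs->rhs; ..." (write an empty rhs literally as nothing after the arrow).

  | bcaba => bba
  | caccca => ccca => bca => b
  | bcbb
  | ccbbab => bbbab

aa->b; ca->; cc->b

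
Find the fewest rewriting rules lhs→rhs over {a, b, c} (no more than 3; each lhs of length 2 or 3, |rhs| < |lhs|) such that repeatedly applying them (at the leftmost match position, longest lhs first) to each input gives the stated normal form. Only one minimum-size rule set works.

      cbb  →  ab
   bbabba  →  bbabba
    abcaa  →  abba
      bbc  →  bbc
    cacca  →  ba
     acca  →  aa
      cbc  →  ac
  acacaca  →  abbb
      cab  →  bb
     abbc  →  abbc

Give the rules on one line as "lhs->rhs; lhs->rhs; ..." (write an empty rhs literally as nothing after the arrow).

  | cbb => ab
  | bbabba
  | abcaa => abba
  | bbc

ca->b; cb->a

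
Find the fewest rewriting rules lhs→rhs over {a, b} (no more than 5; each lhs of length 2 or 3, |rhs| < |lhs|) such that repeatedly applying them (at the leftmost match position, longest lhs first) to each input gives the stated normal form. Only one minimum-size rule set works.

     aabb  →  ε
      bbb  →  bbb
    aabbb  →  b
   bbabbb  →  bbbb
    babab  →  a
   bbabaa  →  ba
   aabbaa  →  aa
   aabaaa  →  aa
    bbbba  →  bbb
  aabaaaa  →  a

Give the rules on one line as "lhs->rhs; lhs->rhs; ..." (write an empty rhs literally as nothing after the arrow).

  | aabb => ab => ε
  | bbb
  | aabbb => abb => b
  | bbabbb => bbbb

aaa->a; ab->; bab->a; bba->b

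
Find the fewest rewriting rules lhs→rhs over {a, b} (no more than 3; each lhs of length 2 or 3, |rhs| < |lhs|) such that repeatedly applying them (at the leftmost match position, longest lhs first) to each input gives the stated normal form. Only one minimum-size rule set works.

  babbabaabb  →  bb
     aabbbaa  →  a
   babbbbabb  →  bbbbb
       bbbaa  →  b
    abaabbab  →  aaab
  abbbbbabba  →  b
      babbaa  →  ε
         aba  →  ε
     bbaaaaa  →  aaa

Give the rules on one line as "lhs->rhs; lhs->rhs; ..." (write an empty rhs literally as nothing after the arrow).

aba->ba; abb->aa; ba->

  | babbabaabb => bbabaabb => bbaabb => babb => bb
  | aabbbaa => aaabaa => aabaa => abaa => baa => a
  | babbbbabb => bbbbabb => bbbbb
  | bbbaa => bba => b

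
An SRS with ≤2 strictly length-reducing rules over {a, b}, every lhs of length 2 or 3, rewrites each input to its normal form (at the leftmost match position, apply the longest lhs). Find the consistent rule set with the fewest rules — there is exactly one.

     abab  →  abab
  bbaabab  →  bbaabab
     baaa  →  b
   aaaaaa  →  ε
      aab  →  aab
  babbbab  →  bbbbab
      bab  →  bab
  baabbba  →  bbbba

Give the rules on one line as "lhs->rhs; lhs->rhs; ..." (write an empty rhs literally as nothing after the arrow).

  | abab
  | bbaabab
  | baaa => b
  | aaaaaa => aaa => ε

aaa->; abb->bb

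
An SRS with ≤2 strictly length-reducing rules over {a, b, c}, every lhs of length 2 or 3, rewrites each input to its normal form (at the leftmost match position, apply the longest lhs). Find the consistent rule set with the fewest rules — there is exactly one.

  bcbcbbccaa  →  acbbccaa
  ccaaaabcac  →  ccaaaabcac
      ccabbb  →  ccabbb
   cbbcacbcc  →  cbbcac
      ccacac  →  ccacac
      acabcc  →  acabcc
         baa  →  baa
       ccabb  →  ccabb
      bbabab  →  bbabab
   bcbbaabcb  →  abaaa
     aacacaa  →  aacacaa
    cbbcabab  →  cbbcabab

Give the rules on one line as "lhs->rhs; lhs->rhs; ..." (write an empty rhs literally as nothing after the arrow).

  | bcbcbbccaa => acbbccaa
  | ccaaaabcac
  | ccabbb
  | cbbcacbcc => cbbcac

bcb->a; cbc->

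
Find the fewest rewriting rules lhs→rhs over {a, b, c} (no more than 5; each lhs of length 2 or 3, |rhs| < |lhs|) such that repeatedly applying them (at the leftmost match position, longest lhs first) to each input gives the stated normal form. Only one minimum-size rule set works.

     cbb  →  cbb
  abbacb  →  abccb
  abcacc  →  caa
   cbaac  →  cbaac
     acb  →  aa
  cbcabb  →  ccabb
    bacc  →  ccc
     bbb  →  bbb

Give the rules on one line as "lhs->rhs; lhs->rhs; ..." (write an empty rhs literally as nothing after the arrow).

acb->aa; acc->ca; bac->cc; bca->ca

  | cbb
  | abbacb => abccb
  | abcacc => acacc => acca => caa
  | cbaac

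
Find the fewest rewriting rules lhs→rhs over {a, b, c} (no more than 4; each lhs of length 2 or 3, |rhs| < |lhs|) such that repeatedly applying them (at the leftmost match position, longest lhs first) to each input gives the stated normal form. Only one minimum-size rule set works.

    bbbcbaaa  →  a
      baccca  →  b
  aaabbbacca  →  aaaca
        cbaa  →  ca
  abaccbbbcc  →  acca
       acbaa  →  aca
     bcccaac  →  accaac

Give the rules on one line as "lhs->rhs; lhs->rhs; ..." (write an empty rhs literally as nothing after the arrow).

  | bbbcbaaa => bbabaaa => bbaaa => baa => a
  | baccca => ccca => bba => b
  | aaabbbacca => aaabbcca => aaabaca => aaaca
  | cbaa => ca

ba->; bc->a; ccc->bb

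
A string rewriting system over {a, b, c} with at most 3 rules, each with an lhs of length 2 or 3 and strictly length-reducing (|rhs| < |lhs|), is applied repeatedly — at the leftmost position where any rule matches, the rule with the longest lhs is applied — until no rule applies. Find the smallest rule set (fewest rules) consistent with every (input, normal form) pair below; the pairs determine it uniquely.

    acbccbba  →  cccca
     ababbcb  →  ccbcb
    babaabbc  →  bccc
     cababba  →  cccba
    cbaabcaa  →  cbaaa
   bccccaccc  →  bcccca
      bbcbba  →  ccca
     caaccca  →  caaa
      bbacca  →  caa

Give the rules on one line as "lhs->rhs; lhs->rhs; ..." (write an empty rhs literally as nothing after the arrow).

  | acbccbba => abccbba => cccbba => cccca
  | ababbcb => cabbcb => ccbcb
  | babaabbc => bcaabbc => bcacbc => bcabc => bccc
  | cababba => ccabba => cccba

ab->c; ac->a; bb->c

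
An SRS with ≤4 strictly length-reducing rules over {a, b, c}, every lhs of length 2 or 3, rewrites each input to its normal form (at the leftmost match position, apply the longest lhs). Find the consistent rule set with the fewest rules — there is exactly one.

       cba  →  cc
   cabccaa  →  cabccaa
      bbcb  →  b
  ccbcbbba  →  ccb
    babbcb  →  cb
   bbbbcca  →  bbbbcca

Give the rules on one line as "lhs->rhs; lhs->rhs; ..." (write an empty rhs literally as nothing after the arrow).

  | cba => cc
  | cabccaa
  | bbcb => b
  | ccbcbbba => ccbba => ccb

ba->c; bba->b; bcb->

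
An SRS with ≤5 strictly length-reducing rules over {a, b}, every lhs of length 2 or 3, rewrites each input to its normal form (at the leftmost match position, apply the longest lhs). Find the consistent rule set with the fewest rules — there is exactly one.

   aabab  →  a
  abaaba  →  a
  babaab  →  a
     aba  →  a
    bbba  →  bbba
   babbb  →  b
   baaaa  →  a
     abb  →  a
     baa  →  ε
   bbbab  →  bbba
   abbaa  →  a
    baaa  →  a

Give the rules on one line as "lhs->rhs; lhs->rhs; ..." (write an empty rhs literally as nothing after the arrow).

  | aabab => abab => aab => ab => a
  | abaaba => aaaba => aaba => aba => aa => a
  | babaab => baaab => ab => a
  | aba => aa => a

aa->a; ab->a; abb->aa; baa->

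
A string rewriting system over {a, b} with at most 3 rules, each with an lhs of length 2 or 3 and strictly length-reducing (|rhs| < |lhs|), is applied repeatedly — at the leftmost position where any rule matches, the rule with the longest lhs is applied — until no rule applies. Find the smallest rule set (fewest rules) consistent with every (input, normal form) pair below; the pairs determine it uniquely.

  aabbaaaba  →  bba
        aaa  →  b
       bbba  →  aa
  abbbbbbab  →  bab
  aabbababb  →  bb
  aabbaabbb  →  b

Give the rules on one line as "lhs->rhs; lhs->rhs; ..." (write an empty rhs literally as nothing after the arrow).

aaa->b; aba->; bbb->a

  | aabbaaaba => aabbbba => aaaba => bba
  | aaa => b
  | bbba => aa
  | abbbbbbab => aabbbab => aaaab => bab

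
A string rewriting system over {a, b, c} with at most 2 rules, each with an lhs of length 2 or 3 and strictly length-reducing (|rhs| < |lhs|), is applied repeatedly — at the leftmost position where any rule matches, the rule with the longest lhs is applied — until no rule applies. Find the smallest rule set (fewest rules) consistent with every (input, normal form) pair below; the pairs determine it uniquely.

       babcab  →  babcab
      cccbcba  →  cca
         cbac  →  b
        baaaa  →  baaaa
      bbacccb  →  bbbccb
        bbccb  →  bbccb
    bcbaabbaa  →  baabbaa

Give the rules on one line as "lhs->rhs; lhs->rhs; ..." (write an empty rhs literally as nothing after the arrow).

ac->b; cba->a

  | babcab
  | cccbcba => cccba => cca
  | cbac => ac => b
  | baaaa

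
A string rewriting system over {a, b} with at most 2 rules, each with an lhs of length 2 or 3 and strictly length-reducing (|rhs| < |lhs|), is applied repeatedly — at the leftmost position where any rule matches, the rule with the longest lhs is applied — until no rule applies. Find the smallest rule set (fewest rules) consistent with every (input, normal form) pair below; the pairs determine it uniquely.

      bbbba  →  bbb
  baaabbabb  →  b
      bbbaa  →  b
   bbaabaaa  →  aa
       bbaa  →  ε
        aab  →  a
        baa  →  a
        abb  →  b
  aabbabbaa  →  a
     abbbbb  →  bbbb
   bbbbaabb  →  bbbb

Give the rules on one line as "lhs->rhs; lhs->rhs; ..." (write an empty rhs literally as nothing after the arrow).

  | bbbba => bbb
  | baaabbabb => aabbabb => ababb => abb => b
  | bbbaa => bba => b
  | bbaabaaa => babaaa => baaa => aa

ab->; ba->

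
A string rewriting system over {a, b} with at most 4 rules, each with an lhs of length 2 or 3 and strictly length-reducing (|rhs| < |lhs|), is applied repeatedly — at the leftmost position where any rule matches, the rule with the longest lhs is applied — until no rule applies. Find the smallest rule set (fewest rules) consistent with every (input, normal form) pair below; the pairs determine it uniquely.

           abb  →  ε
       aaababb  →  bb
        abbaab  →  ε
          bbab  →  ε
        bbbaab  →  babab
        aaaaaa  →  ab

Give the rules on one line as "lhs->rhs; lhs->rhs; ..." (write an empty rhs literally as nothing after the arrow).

aa->; aaa->bb; abb->aa; bba->ab

  | abb => aa => ε
  | aaababb => bbbabb => babbb => baab => bb
  | abbaab => aaaab => bbab => abb => aa => ε
  | bbab => abb => aa => ε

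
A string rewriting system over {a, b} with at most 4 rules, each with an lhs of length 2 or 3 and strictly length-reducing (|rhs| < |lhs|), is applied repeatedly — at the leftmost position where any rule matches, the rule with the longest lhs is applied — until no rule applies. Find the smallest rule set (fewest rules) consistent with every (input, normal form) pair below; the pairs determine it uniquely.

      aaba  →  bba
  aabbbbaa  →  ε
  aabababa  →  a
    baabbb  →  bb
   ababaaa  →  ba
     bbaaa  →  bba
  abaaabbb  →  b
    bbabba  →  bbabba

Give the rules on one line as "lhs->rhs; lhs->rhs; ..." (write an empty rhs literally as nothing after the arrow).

  | aaba => bba
  | aabbbbaa => bbbbbaa => bbaa => bbb => ε
  | aabababa => bbababa => bbba => a
  | baabbb => bbbbb => bb

aa->b; aaa->a; aba->; bbb->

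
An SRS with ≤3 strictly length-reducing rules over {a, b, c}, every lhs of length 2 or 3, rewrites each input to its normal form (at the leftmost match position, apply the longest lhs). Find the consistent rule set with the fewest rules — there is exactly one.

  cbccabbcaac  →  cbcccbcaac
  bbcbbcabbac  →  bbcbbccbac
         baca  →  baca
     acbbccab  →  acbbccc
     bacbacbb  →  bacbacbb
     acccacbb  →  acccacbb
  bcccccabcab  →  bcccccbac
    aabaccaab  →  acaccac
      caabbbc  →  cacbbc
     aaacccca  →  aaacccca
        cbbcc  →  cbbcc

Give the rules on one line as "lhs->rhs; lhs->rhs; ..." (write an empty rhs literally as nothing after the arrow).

ab->c; abc->ba

  | cbccabbcaac => cbcccbcaac
  | bbcbbcabbac => bbcbbccbac
  | baca
  | acbbccab => acbbccc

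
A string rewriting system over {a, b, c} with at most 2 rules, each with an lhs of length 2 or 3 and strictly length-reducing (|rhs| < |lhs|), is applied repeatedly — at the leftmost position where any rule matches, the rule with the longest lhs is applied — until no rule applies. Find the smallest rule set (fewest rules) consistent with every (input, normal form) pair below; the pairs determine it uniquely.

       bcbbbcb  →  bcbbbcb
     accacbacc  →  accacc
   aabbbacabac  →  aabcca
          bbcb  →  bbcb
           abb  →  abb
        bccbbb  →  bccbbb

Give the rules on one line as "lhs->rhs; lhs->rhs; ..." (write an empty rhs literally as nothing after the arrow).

bac->; bba->c

  | bcbbbcb
  | accacbacc => accacc
  | aabbbacabac => aabccabac => aabcca
  | bbcb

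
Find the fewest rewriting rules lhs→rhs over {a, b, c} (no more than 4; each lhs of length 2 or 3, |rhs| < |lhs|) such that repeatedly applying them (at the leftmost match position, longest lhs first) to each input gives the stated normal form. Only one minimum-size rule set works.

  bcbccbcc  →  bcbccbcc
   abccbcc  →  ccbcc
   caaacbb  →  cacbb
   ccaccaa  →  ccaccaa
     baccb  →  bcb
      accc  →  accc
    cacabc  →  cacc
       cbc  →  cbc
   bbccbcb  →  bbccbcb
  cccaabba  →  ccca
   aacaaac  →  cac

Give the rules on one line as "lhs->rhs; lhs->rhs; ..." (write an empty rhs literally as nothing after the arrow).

aac->c; ab->; bac->b

  | bcbccbcc
  | abccbcc => ccbcc
  | caaacbb => cacbb
  | ccaccaa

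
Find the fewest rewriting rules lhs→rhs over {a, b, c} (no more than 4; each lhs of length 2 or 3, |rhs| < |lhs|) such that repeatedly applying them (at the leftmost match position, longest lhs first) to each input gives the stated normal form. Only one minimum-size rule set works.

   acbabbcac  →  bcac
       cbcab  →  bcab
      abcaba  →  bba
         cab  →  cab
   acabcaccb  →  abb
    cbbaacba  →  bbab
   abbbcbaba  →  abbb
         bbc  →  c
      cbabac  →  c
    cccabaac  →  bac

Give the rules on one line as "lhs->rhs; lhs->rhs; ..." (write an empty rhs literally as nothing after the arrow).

aba->b; abc->ab; bbc->c; cb->b

  | acbabbcac => ababbcac => bbbcac => bcac
  | cbcab => bcab
  | abcaba => ababa => bba
  | cab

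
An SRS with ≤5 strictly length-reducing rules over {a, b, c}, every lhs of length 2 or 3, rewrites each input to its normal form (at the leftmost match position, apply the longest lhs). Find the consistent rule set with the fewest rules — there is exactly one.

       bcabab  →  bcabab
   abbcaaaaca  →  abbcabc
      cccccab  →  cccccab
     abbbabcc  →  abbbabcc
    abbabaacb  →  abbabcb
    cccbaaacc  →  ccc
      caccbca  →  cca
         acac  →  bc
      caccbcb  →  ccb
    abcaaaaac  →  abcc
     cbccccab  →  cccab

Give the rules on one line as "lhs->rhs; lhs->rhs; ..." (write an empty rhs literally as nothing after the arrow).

  | bcabab
  | abbcaaaaca => abbcaaab => abbcabc
  | cccccab
  | abbbabcc

aab->bc; ac->c; aca->b; cbc->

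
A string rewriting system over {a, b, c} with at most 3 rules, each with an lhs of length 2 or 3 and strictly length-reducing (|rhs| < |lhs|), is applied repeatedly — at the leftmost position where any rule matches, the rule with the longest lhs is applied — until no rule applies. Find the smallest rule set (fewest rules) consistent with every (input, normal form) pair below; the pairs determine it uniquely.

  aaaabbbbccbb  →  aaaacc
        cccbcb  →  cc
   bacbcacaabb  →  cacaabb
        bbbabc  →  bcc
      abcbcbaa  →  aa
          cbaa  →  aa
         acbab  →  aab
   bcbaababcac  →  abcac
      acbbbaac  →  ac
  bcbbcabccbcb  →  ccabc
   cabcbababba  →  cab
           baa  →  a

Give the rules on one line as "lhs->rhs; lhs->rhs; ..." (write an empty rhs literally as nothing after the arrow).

ba->; bbc->cc; cb->

  | aaaabbbbccbb => aaaabbcccbb => aaaaccccbb => aaaacccb => aaaacc
  | cccbcb => cccb => cc
  | bacbcacaabb => cbcacaabb => cacaabb
  | bbbabc => bbbc => bcc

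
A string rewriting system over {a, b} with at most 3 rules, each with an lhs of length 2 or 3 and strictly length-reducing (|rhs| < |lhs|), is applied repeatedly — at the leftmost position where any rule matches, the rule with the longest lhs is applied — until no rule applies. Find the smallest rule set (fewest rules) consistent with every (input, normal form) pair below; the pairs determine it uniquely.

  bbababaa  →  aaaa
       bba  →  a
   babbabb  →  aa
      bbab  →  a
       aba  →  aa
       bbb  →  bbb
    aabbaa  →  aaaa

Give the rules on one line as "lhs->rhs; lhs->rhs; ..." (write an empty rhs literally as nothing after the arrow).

ab->a; ba->a

  | bbababaa => bababaa => ababaa => aabaa => aaaa
  | bba => ba => a
  | babbabb => abbabb => ababb => aabb => aab => aa
  | bbab => bab => ab => a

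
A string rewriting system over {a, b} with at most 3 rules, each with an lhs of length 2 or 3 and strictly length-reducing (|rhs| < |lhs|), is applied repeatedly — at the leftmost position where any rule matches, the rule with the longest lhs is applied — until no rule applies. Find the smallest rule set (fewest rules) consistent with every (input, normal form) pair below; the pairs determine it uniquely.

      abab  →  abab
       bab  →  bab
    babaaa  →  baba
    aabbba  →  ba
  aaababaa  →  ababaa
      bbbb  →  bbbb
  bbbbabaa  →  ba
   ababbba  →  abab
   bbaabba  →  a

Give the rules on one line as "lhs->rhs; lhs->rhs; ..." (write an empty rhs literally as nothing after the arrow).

aaa->a; aab->ba; bba->

  | abab
  | bab
  | babaaa => baba
  | aabbba => babba => ba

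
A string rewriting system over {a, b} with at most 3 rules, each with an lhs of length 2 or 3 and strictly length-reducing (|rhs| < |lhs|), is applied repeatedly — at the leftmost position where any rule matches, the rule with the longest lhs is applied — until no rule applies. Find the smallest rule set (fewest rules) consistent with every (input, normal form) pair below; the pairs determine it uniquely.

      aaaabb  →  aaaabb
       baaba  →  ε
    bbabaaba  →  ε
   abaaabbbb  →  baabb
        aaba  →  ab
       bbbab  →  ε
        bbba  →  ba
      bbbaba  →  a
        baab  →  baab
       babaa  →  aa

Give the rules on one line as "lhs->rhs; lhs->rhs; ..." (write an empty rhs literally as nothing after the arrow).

aba->b; bab->; bbb->b

  | aaaabb
  | baaba => bab => ε
  | bbabaaba => baaba => bab => ε
  | abaaabbbb => baabbbb => baabb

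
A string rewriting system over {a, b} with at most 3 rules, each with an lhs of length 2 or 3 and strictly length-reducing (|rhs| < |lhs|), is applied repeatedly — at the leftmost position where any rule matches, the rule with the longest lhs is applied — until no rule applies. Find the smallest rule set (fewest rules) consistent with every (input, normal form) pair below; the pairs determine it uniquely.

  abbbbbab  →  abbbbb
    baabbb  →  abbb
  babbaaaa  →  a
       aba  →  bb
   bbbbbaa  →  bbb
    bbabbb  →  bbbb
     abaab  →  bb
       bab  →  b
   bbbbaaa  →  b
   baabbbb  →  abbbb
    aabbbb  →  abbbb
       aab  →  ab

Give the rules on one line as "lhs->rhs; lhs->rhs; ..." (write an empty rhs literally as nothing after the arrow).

  | abbbbbab => abbbbb
  | baabbb => abbb
  | babbaaaa => bbaaaa => baaa => aa => a
  | aba => bb

aa->a; aba->bb; ba->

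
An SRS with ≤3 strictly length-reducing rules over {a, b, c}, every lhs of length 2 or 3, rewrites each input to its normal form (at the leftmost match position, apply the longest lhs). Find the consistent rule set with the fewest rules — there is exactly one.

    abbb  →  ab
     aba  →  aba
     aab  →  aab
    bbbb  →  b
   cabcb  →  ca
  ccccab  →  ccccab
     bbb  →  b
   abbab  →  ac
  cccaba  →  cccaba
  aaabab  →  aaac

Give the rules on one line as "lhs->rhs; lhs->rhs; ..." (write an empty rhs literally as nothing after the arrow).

  | abbb => abb => ab
  | aba
  | aab
  | bbbb => bbb => bb => b

bab->c; bb->b; bcb->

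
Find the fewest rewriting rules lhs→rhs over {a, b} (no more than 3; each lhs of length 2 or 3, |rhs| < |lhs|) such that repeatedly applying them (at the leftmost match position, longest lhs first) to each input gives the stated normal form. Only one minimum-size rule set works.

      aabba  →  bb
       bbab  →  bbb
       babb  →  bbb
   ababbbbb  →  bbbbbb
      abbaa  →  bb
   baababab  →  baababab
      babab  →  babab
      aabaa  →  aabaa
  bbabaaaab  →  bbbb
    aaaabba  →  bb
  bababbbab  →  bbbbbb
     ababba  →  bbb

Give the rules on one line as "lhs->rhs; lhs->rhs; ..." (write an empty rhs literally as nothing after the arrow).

abb->bb; bba->bb

  | aabba => abba => bba => bb
  | bbab => bbb
  | babb => bbb
  | ababbbbb => abbbbbb => bbbbbb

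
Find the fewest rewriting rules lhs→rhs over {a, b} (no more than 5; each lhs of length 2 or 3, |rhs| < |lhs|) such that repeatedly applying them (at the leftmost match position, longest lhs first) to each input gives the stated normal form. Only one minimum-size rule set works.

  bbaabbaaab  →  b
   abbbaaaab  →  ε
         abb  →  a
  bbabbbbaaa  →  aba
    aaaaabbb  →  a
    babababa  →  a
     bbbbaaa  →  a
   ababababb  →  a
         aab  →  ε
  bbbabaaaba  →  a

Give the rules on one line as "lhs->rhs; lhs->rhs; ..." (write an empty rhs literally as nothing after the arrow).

aa->a; aab->; bab->; bb->a

  | bbaabbaaab => aaabbaaab => aabbaaab => baaab => baab => b
  | abbbaaaab => aabaaaab => aaaab => aaab => aab => ε
  | abb => aa => a
  | bbabbbbaaa => aabbbbaaa => bbbaaa => abaaa => abaa => aba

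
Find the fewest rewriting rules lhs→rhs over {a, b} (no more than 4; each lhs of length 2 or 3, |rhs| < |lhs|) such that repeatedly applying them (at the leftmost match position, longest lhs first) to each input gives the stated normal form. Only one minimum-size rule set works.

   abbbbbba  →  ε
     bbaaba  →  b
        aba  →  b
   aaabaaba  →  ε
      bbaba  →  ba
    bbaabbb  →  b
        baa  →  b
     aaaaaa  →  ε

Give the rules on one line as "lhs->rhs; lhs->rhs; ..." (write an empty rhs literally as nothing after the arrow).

  | abbbbbba => bbbbbba => abbbba => bbbba => abba => bba => aa => ε
  | bbaaba => aaaba => aba => ab => b
  | aba => ab => b
  | aaabaaba => abaaba => ababa => abba => bba => aa => ε

aa->; ab->b; aba->ab; bb->a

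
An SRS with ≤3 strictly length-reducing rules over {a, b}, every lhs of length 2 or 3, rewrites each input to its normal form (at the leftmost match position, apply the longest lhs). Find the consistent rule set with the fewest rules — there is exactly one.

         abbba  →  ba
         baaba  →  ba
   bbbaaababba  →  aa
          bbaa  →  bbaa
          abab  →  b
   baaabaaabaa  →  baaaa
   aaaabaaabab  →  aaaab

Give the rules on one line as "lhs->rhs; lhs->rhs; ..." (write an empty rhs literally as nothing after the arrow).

  | abbba => ba
  | baaba => ba
  | bbbaaababba => aaababba => aabba => aa
  | bbaa

aba->; abb->; bbb->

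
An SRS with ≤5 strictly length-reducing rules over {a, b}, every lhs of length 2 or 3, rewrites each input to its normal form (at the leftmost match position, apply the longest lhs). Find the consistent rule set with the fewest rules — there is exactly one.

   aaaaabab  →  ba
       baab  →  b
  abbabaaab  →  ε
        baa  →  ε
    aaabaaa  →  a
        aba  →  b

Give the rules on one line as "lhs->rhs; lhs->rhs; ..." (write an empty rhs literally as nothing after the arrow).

  | aaaaabab => baaabab => bbabab => bab => ba
  | baab => bbb => b
  | abbabaaab => ababaaab => aabaaab => bbaaab => aab => bb => ε
  | baa => bb => ε

aa->b; ab->a; bb->; bba->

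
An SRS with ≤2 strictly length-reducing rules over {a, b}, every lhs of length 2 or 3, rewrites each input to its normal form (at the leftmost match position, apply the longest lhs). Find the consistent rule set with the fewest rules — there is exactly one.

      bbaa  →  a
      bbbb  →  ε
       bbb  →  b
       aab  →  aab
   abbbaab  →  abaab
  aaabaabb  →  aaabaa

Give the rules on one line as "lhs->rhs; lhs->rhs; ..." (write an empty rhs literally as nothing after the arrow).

bb->; bba->

  | bbaa => a
  | bbbb => bb => ε
  | bbb => b
  | aab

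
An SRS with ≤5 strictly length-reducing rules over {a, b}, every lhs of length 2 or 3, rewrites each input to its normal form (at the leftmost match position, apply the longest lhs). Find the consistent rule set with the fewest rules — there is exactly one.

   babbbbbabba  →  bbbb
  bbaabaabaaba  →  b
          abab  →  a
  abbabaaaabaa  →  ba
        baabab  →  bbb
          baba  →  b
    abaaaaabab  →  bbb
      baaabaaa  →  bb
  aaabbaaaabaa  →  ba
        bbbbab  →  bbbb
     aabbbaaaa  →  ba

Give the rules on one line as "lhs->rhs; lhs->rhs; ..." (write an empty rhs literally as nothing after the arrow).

aa->b; ab->b; bab->a; bba->b

  | babbbbbabba => abbbbabba => bbbbabba => bbbbba => bbbb
  | bbaabaabaaba => babaabaaba => aaabaaba => babaaba => aaaba => baba => aa => b
  | abab => bab => a
  | abbabaaaabaa => bbabaaaabaa => bbaaaabaa => baaabaa => bbabaa => bbaa => ba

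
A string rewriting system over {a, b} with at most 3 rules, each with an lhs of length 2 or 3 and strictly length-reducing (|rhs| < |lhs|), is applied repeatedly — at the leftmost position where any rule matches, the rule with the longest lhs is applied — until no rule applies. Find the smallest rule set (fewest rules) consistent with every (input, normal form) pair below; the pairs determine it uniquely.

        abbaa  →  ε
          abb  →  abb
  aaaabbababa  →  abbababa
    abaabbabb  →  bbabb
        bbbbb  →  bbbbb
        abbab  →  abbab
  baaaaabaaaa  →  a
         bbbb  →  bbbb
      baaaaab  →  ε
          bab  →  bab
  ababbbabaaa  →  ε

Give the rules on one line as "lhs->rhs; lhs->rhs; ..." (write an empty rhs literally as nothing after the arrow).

aaa->; aab->; baa->aa

  | abbaa => abaa => aaa => ε
  | abb
  | aaaabbababa => abbababa
  | abaabbabb => aaabbabb => bbabb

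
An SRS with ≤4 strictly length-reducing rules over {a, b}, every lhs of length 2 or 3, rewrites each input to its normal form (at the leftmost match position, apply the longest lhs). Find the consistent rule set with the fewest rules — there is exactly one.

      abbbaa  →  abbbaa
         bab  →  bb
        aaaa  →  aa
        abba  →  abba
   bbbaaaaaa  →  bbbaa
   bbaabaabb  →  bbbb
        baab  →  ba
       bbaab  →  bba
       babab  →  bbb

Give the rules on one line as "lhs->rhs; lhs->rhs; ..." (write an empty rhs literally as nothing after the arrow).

aaa->a; aab->a; bab->bb

  | abbbaa
  | bab => bb
  | aaaa => aa
  | abba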